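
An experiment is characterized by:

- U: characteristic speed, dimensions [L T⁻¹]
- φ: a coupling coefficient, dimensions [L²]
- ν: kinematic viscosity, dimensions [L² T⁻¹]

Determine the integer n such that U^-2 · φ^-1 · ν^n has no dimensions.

Balance the L exponent: (2)·n from ν, plus −2·(1) − (2) = -4 from the rest, must sum to zero.
2n − 4 = 0, so n = 2.

2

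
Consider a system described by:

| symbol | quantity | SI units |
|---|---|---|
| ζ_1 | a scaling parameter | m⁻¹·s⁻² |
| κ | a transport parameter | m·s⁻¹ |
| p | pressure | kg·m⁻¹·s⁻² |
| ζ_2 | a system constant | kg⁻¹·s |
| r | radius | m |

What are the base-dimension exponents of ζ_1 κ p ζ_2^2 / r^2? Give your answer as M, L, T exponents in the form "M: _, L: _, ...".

Collect each base-dimension exponent across the product:
  M: (0) + (0) + (1) + 2·(-1) − 2·(0) = -1
  L: (-1) + (1) + (-1) + 2·(0) − 2·(1) = -3
  T: (-2) + (-1) + (-2) + 2·(1) − 2·(0) = -3
So the dimensions are [M⁻¹ L⁻³ T⁻³].

M: -1, L: -3, T: -3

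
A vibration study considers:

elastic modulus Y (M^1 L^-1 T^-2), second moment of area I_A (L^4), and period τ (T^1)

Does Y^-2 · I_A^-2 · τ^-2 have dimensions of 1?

Sum the exponent of each base dimension across the product:
  M: −2·[Y]_M − 2·[I_A]_M − 2·[τ]_M = −2·(1) − 2·(0) − 2·(0) = -2
  L: −2·[Y]_L − 2·[I_A]_L − 2·[τ]_L = −2·(-1) − 2·(4) − 2·(0) = -6
  T: −2·[Y]_T − 2·[I_A]_T − 2·[τ]_T = −2·(-2) − 2·(0) − 2·(1) = 2
Net dimensions [M⁻² L⁻⁶ T²] ≠ [1] — not dimensionless.

no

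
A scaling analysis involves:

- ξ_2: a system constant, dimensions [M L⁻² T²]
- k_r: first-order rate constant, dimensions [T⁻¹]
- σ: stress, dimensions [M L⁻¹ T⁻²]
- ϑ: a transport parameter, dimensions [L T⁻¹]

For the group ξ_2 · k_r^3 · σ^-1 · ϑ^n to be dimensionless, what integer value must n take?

1

Balance the L exponent: (1)·n from ϑ, plus (-2) + 3·(0) − (-1) = -1 from the rest, must sum to zero.
n − 1 = 0, so n = 1.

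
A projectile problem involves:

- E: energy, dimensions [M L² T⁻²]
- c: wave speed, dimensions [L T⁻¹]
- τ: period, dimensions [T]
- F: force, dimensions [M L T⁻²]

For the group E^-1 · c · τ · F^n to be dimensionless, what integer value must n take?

Balance the M exponent: (1)·n from F, plus −(1) + (0) + (0) = -1 from the rest, must sum to zero.
n − 1 = 0, so n = 1.

1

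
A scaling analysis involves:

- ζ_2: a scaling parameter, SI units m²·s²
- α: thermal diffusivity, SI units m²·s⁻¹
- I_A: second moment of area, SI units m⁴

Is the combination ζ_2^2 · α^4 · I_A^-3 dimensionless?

Sum the exponent of each base dimension across the product:
  L: 2·[ζ_2]_L + 4·[α]_L − 3·[I_A]_L = 2·(2) + 4·(2) − 3·(4) = 0
  T: 2·[ζ_2]_T + 4·[α]_T − 3·[I_A]_T = 2·(2) + 4·(-1) − 3·(0) = 0
All base exponents vanish — dimensionless.

yes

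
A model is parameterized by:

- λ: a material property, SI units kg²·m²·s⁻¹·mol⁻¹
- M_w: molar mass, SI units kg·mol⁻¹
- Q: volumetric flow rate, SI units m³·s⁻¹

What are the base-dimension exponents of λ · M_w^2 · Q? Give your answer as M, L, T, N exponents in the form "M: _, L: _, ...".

Collect each base-dimension exponent across the product:
  M: (2) + 2·(1) + (0) = 4
  L: (2) + 2·(0) + (3) = 5
  T: (-1) + 2·(0) + (-1) = -2
  N: (-1) + 2·(-1) + (0) = -3
So the dimensions are [M⁴ L⁵ T⁻² N⁻³].

M: 4, L: 5, T: -2, N: -3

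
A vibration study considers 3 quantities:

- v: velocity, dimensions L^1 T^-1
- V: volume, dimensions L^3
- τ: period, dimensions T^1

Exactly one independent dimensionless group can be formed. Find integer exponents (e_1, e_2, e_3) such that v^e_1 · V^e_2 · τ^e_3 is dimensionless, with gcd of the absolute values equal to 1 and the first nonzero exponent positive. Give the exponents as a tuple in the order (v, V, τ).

L: e_1·(1) + e_2·(3) + e_3·(0) = 0
T: e_1·(-1) + e_2·(0) + e_3·(1) = 0
Solving this homogeneous linear system for the smallest-integer solution (first nonzero entry positive) gives (3, -1, 3).

(3, -1, 3)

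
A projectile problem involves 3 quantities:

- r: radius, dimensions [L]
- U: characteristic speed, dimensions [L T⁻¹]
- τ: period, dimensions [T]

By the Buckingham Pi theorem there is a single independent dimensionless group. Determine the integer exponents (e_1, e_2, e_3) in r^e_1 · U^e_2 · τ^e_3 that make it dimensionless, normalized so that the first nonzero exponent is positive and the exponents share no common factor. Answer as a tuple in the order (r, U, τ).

L: e_1·(1) + e_2·(1) + e_3·(0) = 0
T: e_1·(0) + e_2·(-1) + e_3·(1) = 0
Solving this homogeneous linear system for the smallest-integer solution (first nonzero entry positive) gives (1, -1, -1).

(1, -1, -1)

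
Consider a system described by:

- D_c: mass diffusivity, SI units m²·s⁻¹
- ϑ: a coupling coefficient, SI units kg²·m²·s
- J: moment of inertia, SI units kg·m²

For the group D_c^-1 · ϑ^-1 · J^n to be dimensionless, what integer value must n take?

Balance the M exponent: (1)·n from J, plus −(0) − (2) = -2 from the rest, must sum to zero.
n − 2 = 0, so n = 2.

2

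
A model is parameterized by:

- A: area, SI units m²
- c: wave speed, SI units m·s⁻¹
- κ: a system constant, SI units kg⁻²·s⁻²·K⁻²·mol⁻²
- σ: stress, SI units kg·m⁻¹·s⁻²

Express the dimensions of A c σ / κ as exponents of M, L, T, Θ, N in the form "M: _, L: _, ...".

M: 3, L: 2, T: -1, Θ: 2, N: 2

Collect each base-dimension exponent across the product:
  M: (0) + (0) − (-2) + (1) = 3
  L: (2) + (1) − (0) + (-1) = 2
  T: (0) + (-1) − (-2) + (-2) = -1
  Θ: (0) + (0) − (-2) + (0) = 2
  N: (0) + (0) − (-2) + (0) = 2
So the dimensions are [M³ L² T⁻¹ Θ² N²].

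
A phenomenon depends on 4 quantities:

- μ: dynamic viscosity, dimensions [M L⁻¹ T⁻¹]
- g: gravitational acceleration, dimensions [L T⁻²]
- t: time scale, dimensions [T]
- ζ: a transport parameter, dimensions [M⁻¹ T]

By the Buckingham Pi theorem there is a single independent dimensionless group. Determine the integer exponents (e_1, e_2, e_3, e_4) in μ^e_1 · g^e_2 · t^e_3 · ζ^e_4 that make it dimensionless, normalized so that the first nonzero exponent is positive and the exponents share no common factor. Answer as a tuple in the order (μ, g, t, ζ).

M: e_1·(1) + e_2·(0) + e_3·(0) + e_4·(-1) = 0
L: e_1·(-1) + e_2·(1) + e_3·(0) + e_4·(0) = 0
T: e_1·(-1) + e_2·(-2) + e_3·(1) + e_4·(1) = 0
Solving this homogeneous linear system for the smallest-integer solution (first nonzero entry positive) gives (1, 1, 2, 1).

(1, 1, 2, 1)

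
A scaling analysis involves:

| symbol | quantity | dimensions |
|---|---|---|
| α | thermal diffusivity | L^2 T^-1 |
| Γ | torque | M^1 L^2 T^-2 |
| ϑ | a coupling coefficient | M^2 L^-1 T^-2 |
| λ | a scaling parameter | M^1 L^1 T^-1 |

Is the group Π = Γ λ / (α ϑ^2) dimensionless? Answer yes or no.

Sum the exponent of each base dimension across the product:
  M: −[α]_M + [Γ]_M − 2·[ϑ]_M + [λ]_M = −(0) + (1) − 2·(2) + (1) = -2
  L: −[α]_L + [Γ]_L − 2·[ϑ]_L + [λ]_L = −(2) + (2) − 2·(-1) + (1) = 3
  T: −[α]_T + [Γ]_T − 2·[ϑ]_T + [λ]_T = −(-1) + (-2) − 2·(-2) + (-1) = 2
Net dimensions [M⁻² L³ T²] ≠ [1] — not dimensionless.

no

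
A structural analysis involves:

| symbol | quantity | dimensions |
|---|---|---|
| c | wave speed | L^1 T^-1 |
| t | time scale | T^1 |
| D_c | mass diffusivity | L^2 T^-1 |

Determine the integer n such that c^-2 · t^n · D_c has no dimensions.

-1

Balance the T exponent: (1)·n from t, plus −2·(-1) + (-1) = 1 from the rest, must sum to zero.
n + 1 = 0, so n = -1.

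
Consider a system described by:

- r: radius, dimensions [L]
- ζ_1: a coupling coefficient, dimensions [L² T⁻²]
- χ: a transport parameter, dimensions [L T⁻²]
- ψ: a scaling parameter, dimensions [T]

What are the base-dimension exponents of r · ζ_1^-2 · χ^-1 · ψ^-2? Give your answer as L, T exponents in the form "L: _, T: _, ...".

Collect each base-dimension exponent across the product:
  L: (1) − 2·(2) − (1) − 2·(0) = -4
  T: (0) − 2·(-2) − (-2) − 2·(1) = 4
So the dimensions are [L⁻⁴ T⁴].

L: -4, T: 4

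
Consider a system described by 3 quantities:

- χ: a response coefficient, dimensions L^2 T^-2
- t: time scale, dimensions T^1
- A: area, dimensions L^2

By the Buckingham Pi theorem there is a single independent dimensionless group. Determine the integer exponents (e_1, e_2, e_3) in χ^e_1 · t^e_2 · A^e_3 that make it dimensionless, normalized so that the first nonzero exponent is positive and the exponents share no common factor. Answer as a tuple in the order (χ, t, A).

L: e_1·(2) + e_2·(0) + e_3·(2) = 0
T: e_1·(-2) + e_2·(1) + e_3·(0) = 0
Solving this homogeneous linear system for the smallest-integer solution (first nonzero entry positive) gives (1, 2, -1).

(1, 2, -1)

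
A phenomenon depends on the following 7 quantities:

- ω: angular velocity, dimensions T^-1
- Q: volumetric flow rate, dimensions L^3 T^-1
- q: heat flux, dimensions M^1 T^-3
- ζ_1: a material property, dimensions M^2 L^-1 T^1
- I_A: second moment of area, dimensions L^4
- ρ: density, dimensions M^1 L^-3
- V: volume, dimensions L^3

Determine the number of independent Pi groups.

There are 7 variables and 3 base dimensions (M, L, T).
The dimension matrix has rank 3.
Independent dimensionless groups: 7 − 3 = 4.

4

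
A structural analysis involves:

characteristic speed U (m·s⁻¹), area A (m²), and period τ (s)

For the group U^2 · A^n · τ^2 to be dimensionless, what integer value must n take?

Balance the L exponent: (2)·n from A, plus 2·(1) + 2·(0) = 2 from the rest, must sum to zero.
2n + 2 = 0, so n = -1.

-1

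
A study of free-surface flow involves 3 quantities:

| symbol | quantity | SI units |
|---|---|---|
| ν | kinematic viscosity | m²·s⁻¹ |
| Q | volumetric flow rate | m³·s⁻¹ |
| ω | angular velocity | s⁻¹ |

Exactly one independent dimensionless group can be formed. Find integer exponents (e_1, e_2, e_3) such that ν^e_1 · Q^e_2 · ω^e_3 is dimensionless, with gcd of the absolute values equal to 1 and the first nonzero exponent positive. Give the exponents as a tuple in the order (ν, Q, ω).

L: e_1·(2) + e_2·(3) + e_3·(0) = 0
T: e_1·(-1) + e_2·(-1) + e_3·(-1) = 0
Solving this homogeneous linear system for the smallest-integer solution (first nonzero entry positive) gives (3, -2, -1).

(3, -2, -1)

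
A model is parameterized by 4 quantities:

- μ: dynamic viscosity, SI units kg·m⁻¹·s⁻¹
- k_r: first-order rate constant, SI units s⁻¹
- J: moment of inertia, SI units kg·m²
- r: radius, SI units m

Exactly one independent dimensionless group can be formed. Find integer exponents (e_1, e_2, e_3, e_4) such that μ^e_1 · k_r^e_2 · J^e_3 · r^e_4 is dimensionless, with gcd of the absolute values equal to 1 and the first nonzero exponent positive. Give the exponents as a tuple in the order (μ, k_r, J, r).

(1, -1, -1, 3)

M: e_1·(1) + e_2·(0) + e_3·(1) + e_4·(0) = 0
L: e_1·(-1) + e_2·(0) + e_3·(2) + e_4·(1) = 0
T: e_1·(-1) + e_2·(-1) + e_3·(0) + e_4·(0) = 0
Solving this homogeneous linear system for the smallest-integer solution (first nonzero entry positive) gives (1, -1, -1, 3).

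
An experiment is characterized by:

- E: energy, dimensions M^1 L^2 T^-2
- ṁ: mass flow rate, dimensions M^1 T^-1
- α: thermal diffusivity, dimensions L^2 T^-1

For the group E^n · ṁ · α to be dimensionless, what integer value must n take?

-1

Balance the M exponent: (1)·n from E, plus (1) + (0) = 1 from the rest, must sum to zero.
n + 1 = 0, so n = -1.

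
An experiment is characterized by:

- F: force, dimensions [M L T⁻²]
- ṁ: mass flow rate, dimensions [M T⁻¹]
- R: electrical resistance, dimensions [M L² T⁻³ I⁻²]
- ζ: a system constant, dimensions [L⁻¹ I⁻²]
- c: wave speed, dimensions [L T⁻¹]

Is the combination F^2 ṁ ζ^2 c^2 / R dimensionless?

no

Sum the exponent of each base dimension across the product:
  M: 2·[F]_M + [ṁ]_M − [R]_M + 2·[ζ]_M + 2·[c]_M = 2·(1) + (1) − (1) + 2·(0) + 2·(0) = 2
  L: 2·[F]_L + [ṁ]_L − [R]_L + 2·[ζ]_L + 2·[c]_L = 2·(1) + (0) − (2) + 2·(-1) + 2·(1) = 0
  T: 2·[F]_T + [ṁ]_T − [R]_T + 2·[ζ]_T + 2·[c]_T = 2·(-2) + (-1) − (-3) + 2·(0) + 2·(-1) = -4
  I: 2·[F]_I + [ṁ]_I − [R]_I + 2·[ζ]_I + 2·[c]_I = 2·(0) + (0) − (-2) + 2·(-2) + 2·(0) = -2
Net dimensions [M² T⁻⁴ I⁻²] ≠ [1] — not dimensionless.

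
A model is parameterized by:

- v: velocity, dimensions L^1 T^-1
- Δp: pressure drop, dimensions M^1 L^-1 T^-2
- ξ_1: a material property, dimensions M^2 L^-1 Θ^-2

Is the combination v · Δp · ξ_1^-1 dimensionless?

no

Sum the exponent of each base dimension across the product:
  M: [v]_M + [Δp]_M − [ξ_1]_M = (0) + (1) − (2) = -1
  L: [v]_L + [Δp]_L − [ξ_1]_L = (1) + (-1) − (-1) = 1
  T: [v]_T + [Δp]_T − [ξ_1]_T = (-1) + (-2) − (0) = -3
  Θ: [v]_Θ + [Δp]_Θ − [ξ_1]_Θ = (0) + (0) − (-2) = 2
Net dimensions [M⁻¹ L T⁻³ Θ²] ≠ [1] — not dimensionless.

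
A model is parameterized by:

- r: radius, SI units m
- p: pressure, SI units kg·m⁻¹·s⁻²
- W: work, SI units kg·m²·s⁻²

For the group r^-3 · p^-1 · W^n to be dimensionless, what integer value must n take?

1

Balance the M exponent: (1)·n from W, plus −3·(0) − (1) = -1 from the rest, must sum to zero.
n − 1 = 0, so n = 1.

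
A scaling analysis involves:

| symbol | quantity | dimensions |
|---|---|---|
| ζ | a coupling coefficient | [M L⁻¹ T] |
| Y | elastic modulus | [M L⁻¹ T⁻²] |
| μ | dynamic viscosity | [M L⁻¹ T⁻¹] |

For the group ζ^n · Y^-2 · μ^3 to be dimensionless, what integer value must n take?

-1

Balance the M exponent: (1)·n from ζ, plus −2·(1) + 3·(1) = 1 from the rest, must sum to zero.
n + 1 = 0, so n = -1.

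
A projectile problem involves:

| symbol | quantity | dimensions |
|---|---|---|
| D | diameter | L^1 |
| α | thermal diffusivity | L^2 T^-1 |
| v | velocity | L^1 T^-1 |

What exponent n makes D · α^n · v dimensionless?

Balance the L exponent: (2)·n from α, plus (1) + (1) = 2 from the rest, must sum to zero.
2n + 2 = 0, so n = -1.

-1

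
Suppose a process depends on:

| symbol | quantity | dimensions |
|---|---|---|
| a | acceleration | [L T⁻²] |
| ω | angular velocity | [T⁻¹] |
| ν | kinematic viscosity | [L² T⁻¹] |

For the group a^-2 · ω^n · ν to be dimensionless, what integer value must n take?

Balance the T exponent: (-1)·n from ω, plus −2·(-2) + (-1) = 3 from the rest, must sum to zero.
−n + 3 = 0, so n = 3.

3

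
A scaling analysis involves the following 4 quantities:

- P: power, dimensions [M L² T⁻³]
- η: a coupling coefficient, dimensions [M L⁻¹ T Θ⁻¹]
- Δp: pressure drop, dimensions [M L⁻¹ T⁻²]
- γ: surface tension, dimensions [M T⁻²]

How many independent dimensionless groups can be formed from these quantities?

There are 4 variables and 4 base dimensions (M, L, T, Θ).
The dimension matrix has rank 4.
Independent dimensionless groups: 4 − 4 = 0.

0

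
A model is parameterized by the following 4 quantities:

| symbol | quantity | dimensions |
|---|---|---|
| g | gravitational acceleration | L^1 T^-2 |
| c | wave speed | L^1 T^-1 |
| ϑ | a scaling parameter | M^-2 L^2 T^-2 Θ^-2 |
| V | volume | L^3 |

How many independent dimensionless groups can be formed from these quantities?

There are 4 variables and 4 base dimensions (M, L, T, Θ).
The dimension matrix has rank 3 (less than 4: the dimension vectors are linearly dependent).
Independent dimensionless groups: 4 − 3 = 1.

1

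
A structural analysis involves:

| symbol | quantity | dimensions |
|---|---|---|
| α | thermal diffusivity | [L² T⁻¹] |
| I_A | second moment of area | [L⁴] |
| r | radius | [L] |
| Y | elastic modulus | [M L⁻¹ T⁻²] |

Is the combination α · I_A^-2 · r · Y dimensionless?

no

Sum the exponent of each base dimension across the product:
  M: [α]_M − 2·[I_A]_M + [r]_M + [Y]_M = (0) − 2·(0) + (0) + (1) = 1
  L: [α]_L − 2·[I_A]_L + [r]_L + [Y]_L = (2) − 2·(4) + (1) + (-1) = -6
  T: [α]_T − 2·[I_A]_T + [r]_T + [Y]_T = (-1) − 2·(0) + (0) + (-2) = -3
Net dimensions [M L⁻⁶ T⁻³] ≠ [1] — not dimensionless.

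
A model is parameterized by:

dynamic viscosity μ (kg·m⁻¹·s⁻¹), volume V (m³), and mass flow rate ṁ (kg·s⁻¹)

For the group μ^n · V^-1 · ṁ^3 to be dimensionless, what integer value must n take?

-3

Balance the M exponent: (1)·n from μ, plus −(0) + 3·(1) = 3 from the rest, must sum to zero.
n + 3 = 0, so n = -3.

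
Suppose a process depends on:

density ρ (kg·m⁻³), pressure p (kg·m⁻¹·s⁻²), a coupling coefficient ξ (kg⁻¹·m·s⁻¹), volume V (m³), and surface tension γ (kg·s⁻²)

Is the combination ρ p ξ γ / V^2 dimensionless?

no

Sum the exponent of each base dimension across the product:
  M: [ρ]_M + [p]_M + [ξ]_M − 2·[V]_M + [γ]_M = (1) + (1) + (-1) − 2·(0) + (1) = 2
  L: [ρ]_L + [p]_L + [ξ]_L − 2·[V]_L + [γ]_L = (-3) + (-1) + (1) − 2·(3) + (0) = -9
  T: [ρ]_T + [p]_T + [ξ]_T − 2·[V]_T + [γ]_T = (0) + (-2) + (-1) − 2·(0) + (-2) = -5
Net dimensions [M² L⁻⁹ T⁻⁵] ≠ [1] — not dimensionless.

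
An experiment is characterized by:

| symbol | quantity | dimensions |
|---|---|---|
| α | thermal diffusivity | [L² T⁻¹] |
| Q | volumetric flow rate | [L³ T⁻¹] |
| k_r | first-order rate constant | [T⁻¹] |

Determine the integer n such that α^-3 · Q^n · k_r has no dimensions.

2

Balance the L exponent: (3)·n from Q, plus −3·(2) + (0) = -6 from the rest, must sum to zero.
3n − 6 = 0, so n = 2.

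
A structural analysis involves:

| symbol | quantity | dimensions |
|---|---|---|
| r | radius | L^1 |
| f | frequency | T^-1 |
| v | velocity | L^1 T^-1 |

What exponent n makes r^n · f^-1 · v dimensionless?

-1

Balance the L exponent: (1)·n from r, plus −(0) + (1) = 1 from the rest, must sum to zero.
n + 1 = 0, so n = -1.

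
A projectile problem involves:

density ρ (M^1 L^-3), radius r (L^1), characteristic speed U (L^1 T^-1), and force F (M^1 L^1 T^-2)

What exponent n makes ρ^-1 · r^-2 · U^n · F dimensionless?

-2

Balance the L exponent: (1)·n from U, plus −(-3) − 2·(1) + (1) = 2 from the rest, must sum to zero.
n + 2 = 0, so n = -2.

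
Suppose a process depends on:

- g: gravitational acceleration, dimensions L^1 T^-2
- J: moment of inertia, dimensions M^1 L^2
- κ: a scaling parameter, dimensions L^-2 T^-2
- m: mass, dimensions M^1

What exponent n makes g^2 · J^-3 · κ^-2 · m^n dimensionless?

Balance the M exponent: (1)·n from m, plus 2·(0) − 3·(1) − 2·(0) = -3 from the rest, must sum to zero.
n − 3 = 0, so n = 3.

3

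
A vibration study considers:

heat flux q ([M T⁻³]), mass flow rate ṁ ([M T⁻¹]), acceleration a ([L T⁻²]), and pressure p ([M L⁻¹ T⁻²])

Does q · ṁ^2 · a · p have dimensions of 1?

Sum the exponent of each base dimension across the product:
  M: [q]_M + 2·[ṁ]_M + [a]_M + [p]_M = (1) + 2·(1) + (0) + (1) = 4
  L: [q]_L + 2·[ṁ]_L + [a]_L + [p]_L = (0) + 2·(0) + (1) + (-1) = 0
  T: [q]_T + 2·[ṁ]_T + [a]_T + [p]_T = (-3) + 2·(-1) + (-2) + (-2) = -9
Net dimensions [M⁴ T⁻⁹] ≠ [1] — not dimensionless.

no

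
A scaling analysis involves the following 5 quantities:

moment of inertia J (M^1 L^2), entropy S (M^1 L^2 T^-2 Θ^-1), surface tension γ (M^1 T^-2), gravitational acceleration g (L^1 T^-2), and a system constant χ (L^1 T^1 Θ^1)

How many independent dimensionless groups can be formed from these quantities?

There are 5 variables and 4 base dimensions (M, L, T, Θ).
The dimension matrix has rank 4.
Independent dimensionless groups: 5 − 4 = 1.

1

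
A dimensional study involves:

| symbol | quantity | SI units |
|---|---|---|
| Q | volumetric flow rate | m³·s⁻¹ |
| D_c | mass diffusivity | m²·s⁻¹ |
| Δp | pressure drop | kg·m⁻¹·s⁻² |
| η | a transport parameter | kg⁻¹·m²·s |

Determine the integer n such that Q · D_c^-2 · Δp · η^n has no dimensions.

Balance the M exponent: (-1)·n from η, plus (0) − 2·(0) + (1) = 1 from the rest, must sum to zero.
−n + 1 = 0, so n = 1.

1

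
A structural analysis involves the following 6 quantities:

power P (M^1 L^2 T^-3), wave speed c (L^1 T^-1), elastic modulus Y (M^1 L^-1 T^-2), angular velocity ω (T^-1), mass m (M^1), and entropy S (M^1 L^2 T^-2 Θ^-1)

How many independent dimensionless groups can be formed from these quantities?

2

There are 6 variables and 4 base dimensions (M, L, T, Θ).
The dimension matrix has rank 4.
Independent dimensionless groups: 6 − 4 = 2.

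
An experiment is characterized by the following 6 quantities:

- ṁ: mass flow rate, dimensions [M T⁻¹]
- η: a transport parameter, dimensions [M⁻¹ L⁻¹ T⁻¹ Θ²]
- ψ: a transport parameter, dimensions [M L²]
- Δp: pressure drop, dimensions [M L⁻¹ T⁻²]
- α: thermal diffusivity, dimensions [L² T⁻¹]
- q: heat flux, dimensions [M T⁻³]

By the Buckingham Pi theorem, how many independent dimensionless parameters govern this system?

2

There are 6 variables and 4 base dimensions (M, L, T, Θ).
The dimension matrix has rank 4.
Independent dimensionless groups: 6 − 4 = 2.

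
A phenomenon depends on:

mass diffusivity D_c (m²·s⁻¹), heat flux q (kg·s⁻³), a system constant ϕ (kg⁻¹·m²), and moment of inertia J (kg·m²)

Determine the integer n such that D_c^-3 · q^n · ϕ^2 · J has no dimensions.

1

Balance the M exponent: (1)·n from q, plus −3·(0) + 2·(-1) + (1) = -1 from the rest, must sum to zero.
n − 1 = 0, so n = 1.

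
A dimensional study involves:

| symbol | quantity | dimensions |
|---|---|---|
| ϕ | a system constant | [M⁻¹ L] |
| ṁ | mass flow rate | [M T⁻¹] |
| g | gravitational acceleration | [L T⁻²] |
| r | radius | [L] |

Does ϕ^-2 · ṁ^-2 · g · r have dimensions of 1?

yes

Sum the exponent of each base dimension across the product:
  M: −2·[ϕ]_M − 2·[ṁ]_M + [g]_M + [r]_M = −2·(-1) − 2·(1) + (0) + (0) = 0
  L: −2·[ϕ]_L − 2·[ṁ]_L + [g]_L + [r]_L = −2·(1) − 2·(0) + (1) + (1) = 0
  T: −2·[ϕ]_T − 2·[ṁ]_T + [g]_T + [r]_T = −2·(0) − 2·(-1) + (-2) + (0) = 0
All base exponents vanish — dimensionless.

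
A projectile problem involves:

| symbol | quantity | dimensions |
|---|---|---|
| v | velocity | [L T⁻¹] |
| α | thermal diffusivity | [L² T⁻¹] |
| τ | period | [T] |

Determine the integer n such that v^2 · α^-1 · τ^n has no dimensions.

1

Balance the T exponent: (1)·n from τ, plus 2·(-1) − (-1) = -1 from the rest, must sum to zero.
n − 1 = 0, so n = 1.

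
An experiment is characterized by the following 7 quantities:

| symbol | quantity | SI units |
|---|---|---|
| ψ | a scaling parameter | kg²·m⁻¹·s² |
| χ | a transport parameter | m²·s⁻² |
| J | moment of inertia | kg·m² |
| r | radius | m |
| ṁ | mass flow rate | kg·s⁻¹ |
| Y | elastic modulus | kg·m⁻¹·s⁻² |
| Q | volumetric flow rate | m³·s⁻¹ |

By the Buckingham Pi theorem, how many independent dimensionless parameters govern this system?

There are 7 variables and 3 base dimensions (M, L, T).
The dimension matrix has rank 3.
Independent dimensionless groups: 7 − 3 = 4.

4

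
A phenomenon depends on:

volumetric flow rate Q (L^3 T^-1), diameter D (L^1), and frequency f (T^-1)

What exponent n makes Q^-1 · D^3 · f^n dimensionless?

1

Balance the T exponent: (-1)·n from f, plus −(-1) + 3·(0) = 1 from the rest, must sum to zero.
−n + 1 = 0, so n = 1.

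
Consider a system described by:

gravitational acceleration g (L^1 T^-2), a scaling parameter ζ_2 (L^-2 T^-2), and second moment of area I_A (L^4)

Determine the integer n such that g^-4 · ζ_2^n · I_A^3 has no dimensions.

Balance the L exponent: (-2)·n from ζ_2, plus −4·(1) + 3·(4) = 8 from the rest, must sum to zero.
-2n + 8 = 0, so n = 4.

4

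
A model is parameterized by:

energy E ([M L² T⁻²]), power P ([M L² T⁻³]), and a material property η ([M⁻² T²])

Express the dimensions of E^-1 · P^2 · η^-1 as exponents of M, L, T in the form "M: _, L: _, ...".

M: 3, L: 2, T: -6

Collect each base-dimension exponent across the product:
  M: −(1) + 2·(1) − (-2) = 3
  L: −(2) + 2·(2) − (0) = 2
  T: −(-2) + 2·(-3) − (2) = -6
So the dimensions are [M³ L² T⁻⁶].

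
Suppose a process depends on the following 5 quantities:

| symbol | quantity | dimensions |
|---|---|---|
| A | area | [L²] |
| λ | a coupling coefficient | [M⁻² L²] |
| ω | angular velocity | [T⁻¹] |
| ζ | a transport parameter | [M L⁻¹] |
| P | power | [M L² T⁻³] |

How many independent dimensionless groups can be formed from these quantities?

2

There are 5 variables and 3 base dimensions (M, L, T).
The dimension matrix has rank 3.
Independent dimensionless groups: 5 − 3 = 2.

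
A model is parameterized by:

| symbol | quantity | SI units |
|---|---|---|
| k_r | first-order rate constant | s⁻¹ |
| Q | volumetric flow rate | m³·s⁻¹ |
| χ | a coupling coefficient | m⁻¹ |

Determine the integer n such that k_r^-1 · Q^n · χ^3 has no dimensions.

Balance the L exponent: (3)·n from Q, plus −(0) + 3·(-1) = -3 from the rest, must sum to zero.
3n − 3 = 0, so n = 1.

1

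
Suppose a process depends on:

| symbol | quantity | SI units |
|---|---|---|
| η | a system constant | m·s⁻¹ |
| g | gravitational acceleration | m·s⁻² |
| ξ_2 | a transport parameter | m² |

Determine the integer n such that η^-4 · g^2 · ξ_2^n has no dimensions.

Balance the L exponent: (2)·n from ξ_2, plus −4·(1) + 2·(1) = -2 from the rest, must sum to zero.
2n − 2 = 0, so n = 1.

1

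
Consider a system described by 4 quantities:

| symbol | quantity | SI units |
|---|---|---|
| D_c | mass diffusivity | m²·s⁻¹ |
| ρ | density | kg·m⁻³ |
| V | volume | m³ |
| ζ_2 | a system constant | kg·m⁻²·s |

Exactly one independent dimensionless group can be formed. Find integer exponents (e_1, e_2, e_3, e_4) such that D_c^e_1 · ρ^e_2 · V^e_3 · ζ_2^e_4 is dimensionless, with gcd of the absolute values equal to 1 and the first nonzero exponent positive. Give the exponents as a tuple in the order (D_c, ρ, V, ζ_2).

(1, -1, -1, 1)

M: e_1·(0) + e_2·(1) + e_3·(0) + e_4·(1) = 0
L: e_1·(2) + e_2·(-3) + e_3·(3) + e_4·(-2) = 0
T: e_1·(-1) + e_2·(0) + e_3·(0) + e_4·(1) = 0
Solving this homogeneous linear system for the smallest-integer solution (first nonzero entry positive) gives (1, -1, -1, 1).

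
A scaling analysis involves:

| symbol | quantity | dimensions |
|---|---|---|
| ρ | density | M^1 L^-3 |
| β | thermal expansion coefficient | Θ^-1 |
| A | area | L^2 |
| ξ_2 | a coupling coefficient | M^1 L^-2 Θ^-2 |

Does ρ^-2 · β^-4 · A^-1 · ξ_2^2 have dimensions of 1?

Sum the exponent of each base dimension across the product:
  M: −2·[ρ]_M − 4·[β]_M − [A]_M + 2·[ξ_2]_M = −2·(1) − 4·(0) − (0) + 2·(1) = 0
  L: −2·[ρ]_L − 4·[β]_L − [A]_L + 2·[ξ_2]_L = −2·(-3) − 4·(0) − (2) + 2·(-2) = 0
  T: −2·[ρ]_T − 4·[β]_T − [A]_T + 2·[ξ_2]_T = −2·(0) − 4·(0) − (0) + 2·(0) = 0
  Θ: −2·[ρ]_Θ − 4·[β]_Θ − [A]_Θ + 2·[ξ_2]_Θ = −2·(0) − 4·(-1) − (0) + 2·(-2) = 0
All base exponents vanish — dimensionless.

yes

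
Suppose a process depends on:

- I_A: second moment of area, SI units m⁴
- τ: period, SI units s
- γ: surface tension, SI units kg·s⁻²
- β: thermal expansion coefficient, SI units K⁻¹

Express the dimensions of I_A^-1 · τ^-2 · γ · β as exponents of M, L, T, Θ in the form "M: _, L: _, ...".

M: 1, L: -4, T: -4, Θ: -1

Collect each base-dimension exponent across the product:
  M: −(0) − 2·(0) + (1) + (0) = 1
  L: −(4) − 2·(0) + (0) + (0) = -4
  T: −(0) − 2·(1) + (-2) + (0) = -4
  Θ: −(0) − 2·(0) + (0) + (-1) = -1
So the dimensions are [M L⁻⁴ T⁻⁴ Θ⁻¹].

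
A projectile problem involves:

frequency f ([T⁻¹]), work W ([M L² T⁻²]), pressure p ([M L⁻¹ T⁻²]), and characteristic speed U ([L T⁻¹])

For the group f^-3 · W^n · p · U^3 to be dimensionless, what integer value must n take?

-1

Balance the M exponent: (1)·n from W, plus −3·(0) + (1) + 3·(0) = 1 from the rest, must sum to zero.
n + 1 = 0, so n = -1.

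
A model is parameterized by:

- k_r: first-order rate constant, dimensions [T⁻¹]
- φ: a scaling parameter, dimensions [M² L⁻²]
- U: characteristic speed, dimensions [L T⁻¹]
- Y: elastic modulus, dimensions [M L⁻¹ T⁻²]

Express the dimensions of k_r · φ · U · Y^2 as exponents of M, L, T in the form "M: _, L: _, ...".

Collect each base-dimension exponent across the product:
  M: (0) + (2) + (0) + 2·(1) = 4
  L: (0) + (-2) + (1) + 2·(-1) = -3
  T: (-1) + (0) + (-1) + 2·(-2) = -6
So the dimensions are [M⁴ L⁻³ T⁻⁶].

M: 4, L: -3, T: -6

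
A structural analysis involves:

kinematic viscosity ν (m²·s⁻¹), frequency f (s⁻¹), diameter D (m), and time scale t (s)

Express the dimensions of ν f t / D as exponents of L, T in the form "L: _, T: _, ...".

Collect each base-dimension exponent across the product:
  L: (2) + (0) − (1) + (0) = 1
  T: (-1) + (-1) − (0) + (1) = -1
So the dimensions are [L T⁻¹].

L: 1, T: -1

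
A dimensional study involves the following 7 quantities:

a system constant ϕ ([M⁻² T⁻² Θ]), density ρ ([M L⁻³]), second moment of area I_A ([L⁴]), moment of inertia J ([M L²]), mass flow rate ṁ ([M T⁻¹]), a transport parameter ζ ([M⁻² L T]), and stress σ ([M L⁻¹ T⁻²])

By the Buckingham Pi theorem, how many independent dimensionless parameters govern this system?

3

There are 7 variables and 4 base dimensions (M, L, T, Θ).
The dimension matrix has rank 4.
Independent dimensionless groups: 7 − 4 = 3.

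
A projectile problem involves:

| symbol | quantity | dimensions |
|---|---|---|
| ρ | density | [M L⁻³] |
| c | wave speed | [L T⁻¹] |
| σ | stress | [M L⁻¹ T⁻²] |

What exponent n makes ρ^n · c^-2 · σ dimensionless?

Balance the M exponent: (1)·n from ρ, plus −2·(0) + (1) = 1 from the rest, must sum to zero.
n + 1 = 0, so n = -1.

-1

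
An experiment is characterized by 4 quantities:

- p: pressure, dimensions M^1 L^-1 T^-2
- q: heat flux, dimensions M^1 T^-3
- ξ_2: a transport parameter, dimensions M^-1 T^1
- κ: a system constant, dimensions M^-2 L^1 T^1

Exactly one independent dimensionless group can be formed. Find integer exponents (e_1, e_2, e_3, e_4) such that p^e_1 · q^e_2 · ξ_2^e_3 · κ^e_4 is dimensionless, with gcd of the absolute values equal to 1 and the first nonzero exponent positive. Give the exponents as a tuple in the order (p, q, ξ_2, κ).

(1, -1, -2, 1)

M: e_1·(1) + e_2·(1) + e_3·(-1) + e_4·(-2) = 0
L: e_1·(-1) + e_2·(0) + e_3·(0) + e_4·(1) = 0
T: e_1·(-2) + e_2·(-3) + e_3·(1) + e_4·(1) = 0
Solving this homogeneous linear system for the smallest-integer solution (first nonzero entry positive) gives (1, -1, -2, 1).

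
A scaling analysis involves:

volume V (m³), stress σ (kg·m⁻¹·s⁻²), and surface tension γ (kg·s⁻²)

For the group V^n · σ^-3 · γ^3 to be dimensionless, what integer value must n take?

-1

Balance the L exponent: (3)·n from V, plus −3·(-1) + 3·(0) = 3 from the rest, must sum to zero.
3n + 3 = 0, so n = -1.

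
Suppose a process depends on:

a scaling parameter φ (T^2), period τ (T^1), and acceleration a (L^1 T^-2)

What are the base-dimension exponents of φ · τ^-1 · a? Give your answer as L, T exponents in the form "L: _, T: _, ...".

L: 1, T: -1

Collect each base-dimension exponent across the product:
  L: (0) − (0) + (1) = 1
  T: (2) − (1) + (-2) = -1
So the dimensions are [L T⁻¹].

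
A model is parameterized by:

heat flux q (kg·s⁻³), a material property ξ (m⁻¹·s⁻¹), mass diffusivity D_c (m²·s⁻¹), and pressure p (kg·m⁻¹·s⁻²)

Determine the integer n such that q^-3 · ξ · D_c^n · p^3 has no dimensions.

2

Balance the L exponent: (2)·n from D_c, plus −3·(0) + (-1) + 3·(-1) = -4 from the rest, must sum to zero.
2n − 4 = 0, so n = 2.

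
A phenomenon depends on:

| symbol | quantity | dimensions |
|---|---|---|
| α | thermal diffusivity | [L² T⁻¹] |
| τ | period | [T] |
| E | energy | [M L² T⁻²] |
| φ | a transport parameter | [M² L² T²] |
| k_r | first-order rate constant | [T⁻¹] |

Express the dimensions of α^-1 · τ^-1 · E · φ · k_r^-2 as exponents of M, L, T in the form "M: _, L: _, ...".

Collect each base-dimension exponent across the product:
  M: −(0) − (0) + (1) + (2) − 2·(0) = 3
  L: −(2) − (0) + (2) + (2) − 2·(0) = 2
  T: −(-1) − (1) + (-2) + (2) − 2·(-1) = 2
So the dimensions are [M³ L² T²].

M: 3, L: 2, T: 2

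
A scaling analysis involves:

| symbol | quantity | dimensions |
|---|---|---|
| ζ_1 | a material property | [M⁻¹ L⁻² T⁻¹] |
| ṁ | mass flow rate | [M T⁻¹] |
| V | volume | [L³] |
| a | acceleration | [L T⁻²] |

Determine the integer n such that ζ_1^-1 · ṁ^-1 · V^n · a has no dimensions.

-1

Balance the L exponent: (3)·n from V, plus −(-2) − (0) + (1) = 3 from the rest, must sum to zero.
3n + 3 = 0, so n = -1.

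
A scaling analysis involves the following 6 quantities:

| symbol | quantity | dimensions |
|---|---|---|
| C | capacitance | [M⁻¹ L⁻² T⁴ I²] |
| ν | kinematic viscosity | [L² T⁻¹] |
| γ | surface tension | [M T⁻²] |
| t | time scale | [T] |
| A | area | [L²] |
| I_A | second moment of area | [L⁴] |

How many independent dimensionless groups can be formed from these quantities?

There are 6 variables and 4 base dimensions (M, L, T, I).
The dimension matrix has rank 4.
Independent dimensionless groups: 6 − 4 = 2.

2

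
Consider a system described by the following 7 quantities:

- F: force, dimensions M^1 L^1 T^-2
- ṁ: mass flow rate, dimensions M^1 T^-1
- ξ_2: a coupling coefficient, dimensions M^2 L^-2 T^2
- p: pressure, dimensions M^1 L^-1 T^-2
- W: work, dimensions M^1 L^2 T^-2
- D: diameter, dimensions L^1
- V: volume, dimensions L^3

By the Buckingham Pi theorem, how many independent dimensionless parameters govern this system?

There are 7 variables and 3 base dimensions (M, L, T).
The dimension matrix has rank 3.
Independent dimensionless groups: 7 − 3 = 4.

4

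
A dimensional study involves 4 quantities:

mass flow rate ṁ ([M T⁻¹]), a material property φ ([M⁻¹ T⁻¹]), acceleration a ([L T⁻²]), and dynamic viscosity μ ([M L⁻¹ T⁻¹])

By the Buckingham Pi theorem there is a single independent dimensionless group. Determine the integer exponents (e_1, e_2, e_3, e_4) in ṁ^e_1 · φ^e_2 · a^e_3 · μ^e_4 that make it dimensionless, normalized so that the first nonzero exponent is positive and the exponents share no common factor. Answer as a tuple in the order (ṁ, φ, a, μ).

M: e_1·(1) + e_2·(-1) + e_3·(0) + e_4·(1) = 0
L: e_1·(0) + e_2·(0) + e_3·(1) + e_4·(-1) = 0
T: e_1·(-1) + e_2·(-1) + e_3·(-2) + e_4·(-1) = 0
Solving this homogeneous linear system for the smallest-integer solution (first nonzero entry positive) gives (2, 1, -1, -1).

(2, 1, -1, -1)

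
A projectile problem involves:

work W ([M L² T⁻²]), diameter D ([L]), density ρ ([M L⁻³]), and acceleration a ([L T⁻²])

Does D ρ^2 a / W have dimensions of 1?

no

Sum the exponent of each base dimension across the product:
  M: −[W]_M + [D]_M + 2·[ρ]_M + [a]_M = −(1) + (0) + 2·(1) + (0) = 1
  L: −[W]_L + [D]_L + 2·[ρ]_L + [a]_L = −(2) + (1) + 2·(-3) + (1) = -6
  T: −[W]_T + [D]_T + 2·[ρ]_T + [a]_T = −(-2) + (0) + 2·(0) + (-2) = 0
Net dimensions [M L⁻⁶] ≠ [1] — not dimensionless.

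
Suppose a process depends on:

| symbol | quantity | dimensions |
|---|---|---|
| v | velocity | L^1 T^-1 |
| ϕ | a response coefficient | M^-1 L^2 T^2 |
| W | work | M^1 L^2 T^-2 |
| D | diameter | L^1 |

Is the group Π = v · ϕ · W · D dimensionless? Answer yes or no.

Sum the exponent of each base dimension across the product:
  M: [v]_M + [ϕ]_M + [W]_M + [D]_M = (0) + (-1) + (1) + (0) = 0
  L: [v]_L + [ϕ]_L + [W]_L + [D]_L = (1) + (2) + (2) + (1) = 6
  T: [v]_T + [ϕ]_T + [W]_T + [D]_T = (-1) + (2) + (-2) + (0) = -1
Net dimensions [L⁶ T⁻¹] ≠ [1] — not dimensionless.

no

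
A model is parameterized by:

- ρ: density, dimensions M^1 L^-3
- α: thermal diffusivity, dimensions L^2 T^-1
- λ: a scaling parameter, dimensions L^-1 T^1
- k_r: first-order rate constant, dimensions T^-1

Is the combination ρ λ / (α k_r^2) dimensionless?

no

Sum the exponent of each base dimension across the product:
  M: [ρ]_M − [α]_M + [λ]_M − 2·[k_r]_M = (1) − (0) + (0) − 2·(0) = 1
  L: [ρ]_L − [α]_L + [λ]_L − 2·[k_r]_L = (-3) − (2) + (-1) − 2·(0) = -6
  T: [ρ]_T − [α]_T + [λ]_T − 2·[k_r]_T = (0) − (-1) + (1) − 2·(-1) = 4
Net dimensions [M L⁻⁶ T⁴] ≠ [1] — not dimensionless.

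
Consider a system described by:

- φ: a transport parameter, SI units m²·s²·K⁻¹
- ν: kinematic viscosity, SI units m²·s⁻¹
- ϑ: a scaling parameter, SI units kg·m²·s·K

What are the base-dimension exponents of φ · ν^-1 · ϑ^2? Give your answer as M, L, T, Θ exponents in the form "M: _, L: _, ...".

Collect each base-dimension exponent across the product:
  M: (0) − (0) + 2·(1) = 2
  L: (2) − (2) + 2·(2) = 4
  T: (2) − (-1) + 2·(1) = 5
  Θ: (-1) − (0) + 2·(1) = 1
So the dimensions are [M² L⁴ T⁵ Θ].

M: 2, L: 4, T: 5, Θ: 1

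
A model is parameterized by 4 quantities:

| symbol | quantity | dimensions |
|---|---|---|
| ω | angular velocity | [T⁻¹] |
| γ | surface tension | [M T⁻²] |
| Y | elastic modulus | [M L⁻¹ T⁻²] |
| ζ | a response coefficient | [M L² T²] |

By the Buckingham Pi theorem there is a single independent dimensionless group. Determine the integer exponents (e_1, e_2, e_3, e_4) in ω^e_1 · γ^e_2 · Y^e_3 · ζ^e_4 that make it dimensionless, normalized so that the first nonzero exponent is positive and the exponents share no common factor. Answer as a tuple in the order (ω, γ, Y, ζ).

(4, -3, 2, 1)

M: e_1·(0) + e_2·(1) + e_3·(1) + e_4·(1) = 0
L: e_1·(0) + e_2·(0) + e_3·(-1) + e_4·(2) = 0
T: e_1·(-1) + e_2·(-2) + e_3·(-2) + e_4·(2) = 0
Solving this homogeneous linear system for the smallest-integer solution (first nonzero entry positive) gives (4, -3, 2, 1).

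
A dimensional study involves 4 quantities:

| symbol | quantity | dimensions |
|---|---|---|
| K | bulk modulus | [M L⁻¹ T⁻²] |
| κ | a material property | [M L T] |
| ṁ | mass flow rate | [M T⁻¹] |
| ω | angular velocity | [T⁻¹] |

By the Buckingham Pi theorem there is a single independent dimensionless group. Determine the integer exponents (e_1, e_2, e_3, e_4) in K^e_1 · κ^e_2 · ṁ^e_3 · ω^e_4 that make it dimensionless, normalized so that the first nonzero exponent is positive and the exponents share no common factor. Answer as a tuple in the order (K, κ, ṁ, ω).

M: e_1·(1) + e_2·(1) + e_3·(1) + e_4·(0) = 0
L: e_1·(-1) + e_2·(1) + e_3·(0) + e_4·(0) = 0
T: e_1·(-2) + e_2·(1) + e_3·(-1) + e_4·(-1) = 0
Solving this homogeneous linear system for the smallest-integer solution (first nonzero entry positive) gives (1, 1, -2, 1).

(1, 1, -2, 1)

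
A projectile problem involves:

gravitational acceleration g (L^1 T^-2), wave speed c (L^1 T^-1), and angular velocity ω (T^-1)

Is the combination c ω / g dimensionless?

Sum the exponent of each base dimension across the product:
  L: −[g]_L + [c]_L + [ω]_L = −(1) + (1) + (0) = 0
  T: −[g]_T + [c]_T + [ω]_T = −(-2) + (-1) + (-1) = 0
All base exponents vanish — dimensionless.

yes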